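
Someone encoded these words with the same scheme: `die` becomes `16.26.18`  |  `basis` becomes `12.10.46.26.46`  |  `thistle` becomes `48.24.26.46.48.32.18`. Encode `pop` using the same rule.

d(#4)→16 and i(#9)→26: differences scale by 2, so n = 2·pos + 8. With a=1..z=26, the number is 2·pos + 8.
On pop: p=16→40, o=15→38, p=16→40.

40.38.40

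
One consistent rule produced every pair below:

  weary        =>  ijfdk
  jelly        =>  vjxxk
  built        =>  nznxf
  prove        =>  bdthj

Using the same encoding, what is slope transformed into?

extbj

The shift depends on letter class: consonant w→i is +12, but vowel e→j is +5. Vowels shift forward by 5 and consonants shift forward by 12.
On slope: s(cons)+12=e, l(cons)+12=x, o(vowel)+5=t, p(cons)+12=b, e(vowel)+5=j.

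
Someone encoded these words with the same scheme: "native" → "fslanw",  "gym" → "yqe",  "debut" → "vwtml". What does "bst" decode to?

Every letter moves 18 places later in the alphabet, wrapping around z→a.
Undoing it on bst: b−18=j, s−18=a, t−18=b.

jab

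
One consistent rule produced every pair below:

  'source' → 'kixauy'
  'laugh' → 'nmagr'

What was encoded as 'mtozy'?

sting

The output letters match the input read backwards, each shifted +6: source reversed is ecruos. Two steps: reverse the string, then apply a Caesar shift of +6.
Decoding mtozy: shift back: m−6=g, t−6=n, o−6=i, z−6=t, y−6=s → gnits; then reverse → sting.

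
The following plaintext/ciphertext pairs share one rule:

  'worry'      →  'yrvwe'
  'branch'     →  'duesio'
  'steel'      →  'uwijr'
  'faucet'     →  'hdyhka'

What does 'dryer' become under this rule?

fucjx

Letter i (0-indexed) is shifted by i+2, so successive shifts are 2, 3, 4, ….
On dryer: d+2=f, r+3=u, y+4=c, e+5=j, r+6=x.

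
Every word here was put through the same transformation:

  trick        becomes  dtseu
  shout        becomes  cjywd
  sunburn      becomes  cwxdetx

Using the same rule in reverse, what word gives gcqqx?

wagon

Shifts by position in trick: pos 0: t→d (+10), pos 1: r→t (+2), pos 2: i→s (+10), pos 3: c→e (+2) — repeating every 2. A repeating key of period 2 is used — shifts +10, +2 over and over.
Decoding gcqqx: g−10=w, c−2=a, q−10=g, q−2=o, x−10=n.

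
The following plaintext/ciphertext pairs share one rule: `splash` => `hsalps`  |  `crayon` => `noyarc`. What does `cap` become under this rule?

The output letters match the input read backwards: splash reversed is hsalps. It's just the letters in reverse order.
On cap: reverse → pac.

pac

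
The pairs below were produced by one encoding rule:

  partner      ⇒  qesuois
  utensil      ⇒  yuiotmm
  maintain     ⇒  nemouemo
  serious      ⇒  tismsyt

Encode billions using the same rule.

cmmmmsot

The shift depends on letter class: consonant p→q is +1, but vowel a→e is +4. Two shifts are in play — +4 for a/e/i/o/u, +1 for every other letter.
For billions: b(cons)+1=c, i(vowel)+4=m, l(cons)+1=m, l(cons)+1=m, i(vowel)+4=m, o(vowel)+4=s, n(cons)+1=o, s(cons)+1=t.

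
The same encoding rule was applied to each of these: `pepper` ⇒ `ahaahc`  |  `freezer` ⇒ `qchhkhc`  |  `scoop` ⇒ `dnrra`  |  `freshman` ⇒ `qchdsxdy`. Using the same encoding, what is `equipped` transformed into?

hbxlaaho

The shift depends on letter class: consonant p→a is +11, but vowel e→h is +3. The rule splits by letter class: vowels +3, consonants +11.
Applying it to equipped: e(vowel)+3=h, q(cons)+11=b, u(vowel)+3=x, i(vowel)+3=l, p(cons)+11=a, p(cons)+11=a, e(vowel)+3=h, d(cons)+11=o.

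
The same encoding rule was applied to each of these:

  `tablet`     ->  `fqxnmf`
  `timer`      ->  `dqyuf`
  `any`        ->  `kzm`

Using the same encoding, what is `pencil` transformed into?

The output letters match the input read backwards, each shifted +12: tablet reversed is telbat. Two steps: reverse the string, then apply a Caesar shift of +12.
Applying it to pencil: reverse → licnep; then shift: l+12=x, i+12=u, c+12=o, n+12=z, e+12=q, p+12=b.

xuozqb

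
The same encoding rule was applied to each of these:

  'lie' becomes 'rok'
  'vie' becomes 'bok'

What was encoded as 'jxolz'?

Compare letters: l→r is +6, i→o is +6, e→k is +6 — a constant shift. This is a Caesar cipher with shift 6.
Decoding jxolz: j−6=d, x−6=r, o−6=i, l−6=f, z−6=t.

drift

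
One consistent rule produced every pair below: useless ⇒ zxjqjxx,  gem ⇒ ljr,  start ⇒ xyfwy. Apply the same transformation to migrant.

Each letter is shifted forward by 5 in the alphabet (a Caesar shift of +5).
On migrant: m+5=r, i+5=n, g+5=l, r+5=w, a+5=f, n+5=s, t+5=y.

rnlwfsy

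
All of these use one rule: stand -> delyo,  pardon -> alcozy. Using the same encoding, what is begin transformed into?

Every letter moves 11 places later in the alphabet, wrapping around z→a.
On begin: b+11=m, e+11=p, g+11=r, i+11=t, n+11=y.

mprty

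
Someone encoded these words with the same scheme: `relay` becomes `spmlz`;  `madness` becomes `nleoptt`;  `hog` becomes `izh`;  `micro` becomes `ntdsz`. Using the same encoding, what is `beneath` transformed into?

The shift depends on letter class: consonant r→s is +1, but vowel e→p is +11. The rule splits by letter class: vowels +11, consonants +1.
Applying it to beneath: b(cons)+1=c, e(vowel)+11=p, n(cons)+1=o, e(vowel)+11=p, a(vowel)+11=l, t(cons)+1=u, h(cons)+1=i.

cpoplui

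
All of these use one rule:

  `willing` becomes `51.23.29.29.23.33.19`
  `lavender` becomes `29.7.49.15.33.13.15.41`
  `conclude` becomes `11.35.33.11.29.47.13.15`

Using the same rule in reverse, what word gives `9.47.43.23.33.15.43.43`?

w(#23)→51 and i(#9)→23: differences scale by 2, so n = 2·pos + 5. With a=1..z=26, the number is 2·pos + 5.
Undoing it on 9.47.43.23.33.15.43.43: 9→(9−5)÷2=2=b, 47→(47−5)÷2=21=u, 43→(43−5)÷2=19=s, 23→(23−5)÷2=9=i, 33→(33−5)÷2=14=n, 15→(15−5)÷2=5=e, 43→(43−5)÷2=19=s, 43→(43−5)÷2=19=s.

business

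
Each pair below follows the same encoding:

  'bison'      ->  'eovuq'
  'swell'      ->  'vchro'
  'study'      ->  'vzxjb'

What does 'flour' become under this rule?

irrau

Shifts by position in bison: pos 0: b→e (+3), pos 1: i→o (+6), pos 2: s→v (+3), pos 3: o→u (+6) — repeating every 2. It's a Vigenère-style cipher with numeric key [3,6]: position i shifts by key[i mod 2].
Applying it to flour: f+3=i, l+6=r, o+3=r, u+6=a, r+3=u.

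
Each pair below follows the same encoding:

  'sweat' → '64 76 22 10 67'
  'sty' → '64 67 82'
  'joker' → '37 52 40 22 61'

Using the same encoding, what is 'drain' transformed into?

s(#19)→64 and w(#23)→76: differences scale by 3, so n = 3·pos + 7. Each letter becomes 3×(its alphabet position, a=1..z=26) + 7.
On drain: d=4→19, r=18→61, a=1→10, i=9→34, n=14→49.

19 61 10 34 49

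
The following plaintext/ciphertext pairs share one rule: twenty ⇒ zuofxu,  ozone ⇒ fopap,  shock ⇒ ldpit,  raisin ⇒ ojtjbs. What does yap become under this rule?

The output letters match the input read backwards, each shifted +1: twenty reversed is ytnewt. The word is reversed, then every letter is shifted forward by 1.
Applying it to yap: reverse → pay; then shift: p+1=q, a+1=b, y+1=z.

qbz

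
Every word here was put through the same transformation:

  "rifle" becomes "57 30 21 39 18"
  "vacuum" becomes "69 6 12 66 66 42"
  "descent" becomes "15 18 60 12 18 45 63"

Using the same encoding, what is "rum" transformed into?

57 66 42

r(#18)→57 and i(#9)→30: differences scale by 3, so n = 3·pos + 3. The formula is n = 3×(alphabet index, a=1) + 3.
On rum: r=18→57, u=21→66, m=13→42.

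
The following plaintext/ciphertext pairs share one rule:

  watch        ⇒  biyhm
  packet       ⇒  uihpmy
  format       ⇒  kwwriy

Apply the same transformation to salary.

Vowels shift forward by 8 and consonants shift forward by 5.
Applying it to salary: s(cons)+5=x, a(vowel)+8=i, l(cons)+5=q, a(vowel)+8=i, r(cons)+5=w, y(cons)+5=d.

xiqiwd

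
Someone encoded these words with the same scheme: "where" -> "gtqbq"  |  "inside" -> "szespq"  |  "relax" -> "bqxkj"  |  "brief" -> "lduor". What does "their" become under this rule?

Shifts by position in where: pos 0: w→g (+10), pos 1: h→t (+12), pos 2: e→q (+12), pos 3: r→b (+10), pos 4: e→q (+12) — repeating every 3. It's a Vigenère-style cipher with numeric key [10,12,12]: position i shifts by key[i mod 3].
For their: t+10=d, h+12=t, e+12=q, i+10=s, r+12=d.

dtqsd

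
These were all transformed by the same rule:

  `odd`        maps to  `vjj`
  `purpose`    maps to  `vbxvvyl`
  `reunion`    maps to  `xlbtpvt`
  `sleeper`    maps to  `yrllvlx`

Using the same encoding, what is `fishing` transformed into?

The shift depends on letter class: consonant d→j is +6, but vowel o→v is +7. Vowels shift forward by 7 and consonants shift forward by 6.
For fishing: f(cons)+6=l, i(vowel)+7=p, s(cons)+6=y, h(cons)+6=n, i(vowel)+7=p, n(cons)+6=t, g(cons)+6=m.

lpynptm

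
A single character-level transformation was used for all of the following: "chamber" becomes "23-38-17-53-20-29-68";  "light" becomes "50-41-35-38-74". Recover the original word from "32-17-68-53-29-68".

c(#3)→23 and h(#8)→38: differences scale by 3, so n = 3·pos + 14. Each letter becomes 3×(its alphabet position, a=1..z=26) + 14.
Decoding 32-17-68-53-29-68: 32→(32−14)÷3=6=f, 17→(17−14)÷3=1=a, 68→(68−14)÷3=18=r, 53→(53−14)÷3=13=m, 29→(29−14)÷3=5=e, 68→(68−14)÷3=18=r.

farmer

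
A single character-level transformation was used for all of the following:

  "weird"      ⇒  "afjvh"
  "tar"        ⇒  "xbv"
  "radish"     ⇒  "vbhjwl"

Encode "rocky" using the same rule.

The shift depends on letter class: consonant w→a is +4, but vowel e→f is +1. The rule splits by letter class: vowels +1, consonants +4.
Applying it to rocky: r(cons)+4=v, o(vowel)+1=p, c(cons)+4=g, k(cons)+4=o, y(cons)+4=c.

vpgoc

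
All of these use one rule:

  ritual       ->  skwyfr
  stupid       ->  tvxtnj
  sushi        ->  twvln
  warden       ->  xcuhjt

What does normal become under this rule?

In ritual: r→s is +1, i→k is +2, t→w is +3, u→y is +4 — the shift increases by 1 each position. Each letter shifts forward by (position + 1), i.e. 1, 2, 3, … — the shift grows by one for each successive letter.
On normal: n+1=o, o+2=q, r+3=u, m+4=q, a+5=f, l+6=r.

oquqfr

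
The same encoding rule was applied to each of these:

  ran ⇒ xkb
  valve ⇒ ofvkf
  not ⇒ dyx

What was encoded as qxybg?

The output letters match the input read backwards, each shifted +10: ran reversed is nar. The word is reversed, then every letter is shifted forward by 10.
Decoding qxybg: shift back: q−10=g, x−10=n, y−10=o, b−10=r, g−10=w → gnorw; then reverse → wrong.

wrong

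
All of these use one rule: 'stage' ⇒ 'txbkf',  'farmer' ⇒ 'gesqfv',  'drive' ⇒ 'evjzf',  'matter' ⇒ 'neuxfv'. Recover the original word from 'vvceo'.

urban

The shifts repeat in a cycle of length 2: positions 0,1,… shift by +1, +4, then the pattern repeats.
Undoing it on vvceo: v−1=u, v−4=r, c−1=b, e−4=a, o−1=n.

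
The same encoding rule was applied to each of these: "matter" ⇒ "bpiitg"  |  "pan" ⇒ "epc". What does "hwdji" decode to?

shout

Compare letters: m→b is +15, a→p is +15, t→i is +15 — a constant shift. Every letter moves 15 places later in the alphabet, wrapping around z→a.
Decoding hwdji: h−15=s, w−15=h, d−15=o, j−15=u, i−15=t.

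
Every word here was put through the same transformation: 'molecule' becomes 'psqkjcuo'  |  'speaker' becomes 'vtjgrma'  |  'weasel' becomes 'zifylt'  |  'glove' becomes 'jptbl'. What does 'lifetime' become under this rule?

omkkaqvo

Letter i (0-indexed) is shifted by i+3, so successive shifts are 3, 4, 5, ….
For lifetime: l+3=o, i+4=m, f+5=k, e+6=k, t+7=a, i+8=q, m+9=v, e+10=o.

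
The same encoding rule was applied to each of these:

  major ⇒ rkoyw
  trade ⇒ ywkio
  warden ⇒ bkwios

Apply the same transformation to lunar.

Two shifts are in play — +10 for a/e/i/o/u, +5 for every other letter.
On lunar: l(cons)+5=q, u(vowel)+10=e, n(cons)+5=s, a(vowel)+10=k, r(cons)+5=w.

qeskw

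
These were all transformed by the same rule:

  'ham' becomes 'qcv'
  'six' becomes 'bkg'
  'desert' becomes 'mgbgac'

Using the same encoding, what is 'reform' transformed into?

agoqav

Vowels shift forward by 2 and consonants shift forward by 9.
For reform: r(cons)+9=a, e(vowel)+2=g, f(cons)+9=o, o(vowel)+2=q, r(cons)+9=a, m(cons)+9=v.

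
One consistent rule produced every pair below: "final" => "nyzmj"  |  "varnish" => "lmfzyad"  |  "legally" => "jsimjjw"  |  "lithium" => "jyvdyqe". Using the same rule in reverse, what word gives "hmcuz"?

f(5)→n(13) and i(8)→y(24) fit y≡21x+12 (mod 26); the inverse of 21 mod 26 is 5. This is an affine cipher: with a=0,…,z=25, each position x becomes (21x+12) mod 26.
Undoing it on hmcuz: h(7)→5·(7−12)≡1=b; m(12)→5·(12−12)≡0=a; c(2)→5·(2−12)≡2=c; u(20)→5·(20−12)≡14=o; z(25)→5·(25−12)≡13=n (all mod 26).

bacon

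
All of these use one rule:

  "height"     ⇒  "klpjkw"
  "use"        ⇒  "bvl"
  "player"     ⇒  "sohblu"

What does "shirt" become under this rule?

The shift depends on letter class: consonant h→k is +3, but vowel e→l is +7. Two shifts are in play — +7 for a/e/i/o/u, +3 for every other letter.
On shirt: s(cons)+3=v, h(cons)+3=k, i(vowel)+7=p, r(cons)+3=u, t(cons)+3=w.

vkpuw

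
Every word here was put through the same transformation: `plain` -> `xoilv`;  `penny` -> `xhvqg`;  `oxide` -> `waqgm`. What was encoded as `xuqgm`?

pride

Shifts by position in plain: pos 0: p→x (+8), pos 1: l→o (+3), pos 2: a→i (+8), pos 3: i→l (+3) — repeating every 2. It's a Vigenère-style cipher with numeric key [8,3]: position i shifts by key[i mod 2].
Reversing it on xuqgm: x−8=p, u−3=r, q−8=i, g−3=d, m−8=e.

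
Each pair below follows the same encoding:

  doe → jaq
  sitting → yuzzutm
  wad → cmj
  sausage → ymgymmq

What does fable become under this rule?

The rule splits by letter class: vowels +12, consonants +6.
For fable: f(cons)+6=l, a(vowel)+12=m, b(cons)+6=h, l(cons)+6=r, e(vowel)+12=q.

lmhrq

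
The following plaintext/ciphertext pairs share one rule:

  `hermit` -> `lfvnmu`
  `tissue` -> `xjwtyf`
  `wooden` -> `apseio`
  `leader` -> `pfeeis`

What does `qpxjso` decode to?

motion

Shifts by position in hermit: pos 0: h→l (+4), pos 1: e→f (+1), pos 2: r→v (+4), pos 3: m→n (+1) — repeating every 2. It's a Vigenère-style cipher with numeric key [4,1]: position i shifts by key[i mod 2].
Decoding qpxjso: q−4=m, p−1=o, x−4=t, j−1=i, s−4=o, o−1=n.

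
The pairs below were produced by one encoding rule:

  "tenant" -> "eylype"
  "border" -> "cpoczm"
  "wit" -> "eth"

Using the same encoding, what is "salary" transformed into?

jclwld

Two steps: reverse the string, then apply a Caesar shift of +11.
Applying it to salary: reverse → yralas; then shift: y+11=j, r+11=c, a+11=l, l+11=w, a+11=l, s+11=d.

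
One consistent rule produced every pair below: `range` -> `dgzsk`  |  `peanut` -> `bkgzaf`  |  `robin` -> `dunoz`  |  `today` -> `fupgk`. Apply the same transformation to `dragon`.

pdgsuz

The shift depends on letter class: consonant r→d is +12, but vowel a→g is +6. The rule splits by letter class: vowels +6, consonants +12.
On dragon: d(cons)+12=p, r(cons)+12=d, a(vowel)+6=g, g(cons)+12=s, o(vowel)+6=u, n(cons)+12=z.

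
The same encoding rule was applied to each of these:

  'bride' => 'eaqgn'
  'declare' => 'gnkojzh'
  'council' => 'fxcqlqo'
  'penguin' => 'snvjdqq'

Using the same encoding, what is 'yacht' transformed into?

bjkkc

The shifts repeat in a cycle of length 3: positions 0,1,… shift by +3, +9, +8, then the pattern repeats.
For yacht: y+3=b, a+9=j, c+8=k, h+3=k, t+9=c.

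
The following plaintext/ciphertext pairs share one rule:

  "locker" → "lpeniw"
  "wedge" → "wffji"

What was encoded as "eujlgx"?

ethics

In locker: l→l is +0, o→p is +1, c→e is +2, k→n is +3 — the shift increases by 1 each position. Each letter shifts forward by its position index (0, 1, 2, …) — the shift grows by one for each successive letter.
Undoing it on eujlgx: e−0=e, u−1=t, j−2=h, l−3=i, g−4=c, x−5=s.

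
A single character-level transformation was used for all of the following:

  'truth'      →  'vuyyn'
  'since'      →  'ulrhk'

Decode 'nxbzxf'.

luxury

Letter i (0-indexed) is shifted by i+2, so successive shifts are 2, 3, 4, ….
Undoing it on nxbzxf: n−2=l, x−3=u, b−4=x, z−5=u, x−6=r, f−7=y.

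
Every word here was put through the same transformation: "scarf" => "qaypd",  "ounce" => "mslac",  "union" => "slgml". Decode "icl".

Compare letters: s→q is +24, c→a is +24, a→y is +24 — a constant shift. It's a constant shift of +24 (ROT24).
Decoding icl: i−24=k, c−24=e, l−24=n.

ken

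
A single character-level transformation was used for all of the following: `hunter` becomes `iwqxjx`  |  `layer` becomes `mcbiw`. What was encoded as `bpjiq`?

angel

Each letter shifts forward by (position + 1), i.e. 1, 2, 3, … — the shift grows by one for each successive letter.
Undoing it on bpjiq: b−1=a, p−2=n, j−3=g, i−4=e, q−5=l.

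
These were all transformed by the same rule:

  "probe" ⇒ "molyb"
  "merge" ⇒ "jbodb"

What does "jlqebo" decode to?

Compare letters: p→m is +23, r→o is +23, o→l is +23 — a constant shift. It's a constant shift of +23 (ROT23).
Reversing it on jlqebo: j−23=m, l−23=o, q−23=t, e−23=h, b−23=e, o−23=r.

mother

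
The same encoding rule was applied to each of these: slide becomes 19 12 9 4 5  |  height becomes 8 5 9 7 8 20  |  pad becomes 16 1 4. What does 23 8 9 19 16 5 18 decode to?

s is letter #19 and maps to 19: an offset of 0. Letters become their 1-indexed alphabet positions: a=1 … z=26.
Undoing it on 23 8 9 19 16 5 18: 23=w, 8=h, 9=i, 19=s, 16=p, 5=e, 18=r.

whisper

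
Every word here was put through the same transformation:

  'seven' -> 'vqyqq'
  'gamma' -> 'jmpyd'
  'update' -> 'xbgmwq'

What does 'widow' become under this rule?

zugaz

Shifts by position in seven: pos 0: s→v (+3), pos 1: e→q (+12), pos 2: v→y (+3), pos 3: e→q (+12) — repeating every 2. It's a Vigenère-style cipher with numeric key [3,12]: position i shifts by key[i mod 2].
For widow: w+3=z, i+12=u, d+3=g, o+12=a, w+3=z.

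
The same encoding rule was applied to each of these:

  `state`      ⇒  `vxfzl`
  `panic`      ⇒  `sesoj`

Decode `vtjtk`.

The shift increases by 1 at each position, starting from +3: 3, 4, 5, ….
Reversing it on vtjtk: v−3=s, t−4=p, j−5=e, t−6=n, k−7=d.

spend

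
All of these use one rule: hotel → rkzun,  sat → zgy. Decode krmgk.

eagle

The output letters match the input read backwards, each shifted +6: hotel reversed is letoh. Read the word backwards and shift each letter +6.
Reversing it on krmgk: shift back: k−6=e, r−6=l, m−6=g, g−6=a, k−6=e → elgae; then reverse → eagle.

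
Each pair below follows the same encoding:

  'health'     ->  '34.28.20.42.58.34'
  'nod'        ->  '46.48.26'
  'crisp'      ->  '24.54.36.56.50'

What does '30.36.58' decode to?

fit

Each letter becomes 2×(its alphabet position, a=1..z=26) + 18.
Reversing it on 30.36.58: 30→(30−18)÷2=6=f, 36→(36−18)÷2=9=i, 58→(58−18)÷2=20=t.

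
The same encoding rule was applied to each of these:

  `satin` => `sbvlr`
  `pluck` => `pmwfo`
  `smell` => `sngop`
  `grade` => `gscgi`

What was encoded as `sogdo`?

sneak

In satin: s→s is +0, a→b is +1, t→v is +2, i→l is +3 — the shift increases by 1 each position. Each letter shifts forward by its position index (0, 1, 2, …) — the shift grows by one for each successive letter.
Reversing it on sogdo: s−0=s, o−1=n, g−2=e, d−3=a, o−4=k.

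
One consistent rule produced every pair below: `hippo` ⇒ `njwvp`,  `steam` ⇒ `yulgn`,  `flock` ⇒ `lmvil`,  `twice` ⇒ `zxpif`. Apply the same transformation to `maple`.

It's a Vigenère-style cipher with numeric key [6,1,7]: position i shifts by key[i mod 3].
On maple: m+6=s, a+1=b, p+7=w, l+6=r, e+1=f.

sbwrf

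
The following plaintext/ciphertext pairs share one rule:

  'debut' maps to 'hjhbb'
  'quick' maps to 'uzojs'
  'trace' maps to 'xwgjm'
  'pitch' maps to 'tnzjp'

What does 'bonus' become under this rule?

fttba

Each letter shifts forward by (position + 4), i.e. 4, 5, 6, … — the shift grows by one for each successive letter.
Applying it to bonus: b+4=f, o+5=t, n+6=t, u+7=b, s+8=a.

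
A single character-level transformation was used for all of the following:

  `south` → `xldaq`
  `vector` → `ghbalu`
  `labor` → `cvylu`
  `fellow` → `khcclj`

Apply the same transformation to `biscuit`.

This is an affine cipher: with a=0,…,z=25, each position x becomes (3x+21) mod 26.
For biscuit: b(1)→3·1+21≡24=y; i(8)→3·8+21≡19=t; s(18)→3·18+21≡23=x; c(2)→3·2+21≡1=b; u(20)→3·20+21≡3=d; i(8)→3·8+21≡19=t; t(19)→3·19+21≡0=a (all mod 26).

ytxbdta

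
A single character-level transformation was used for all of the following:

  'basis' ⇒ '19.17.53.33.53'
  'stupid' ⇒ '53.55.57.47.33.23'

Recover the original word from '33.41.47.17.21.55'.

impact

The formula is n = 2×(alphabet index, a=1) + 15.
Decoding 33.41.47.17.21.55: 33→(33−15)÷2=9=i, 41→(41−15)÷2=13=m, 47→(47−15)÷2=16=p, 17→(17−15)÷2=1=a, 21→(21−15)÷2=3=c, 55→(55−15)÷2=20=t.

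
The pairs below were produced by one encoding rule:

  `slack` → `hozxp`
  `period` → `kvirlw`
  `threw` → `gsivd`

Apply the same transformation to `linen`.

ormvm

Each pair mirrors across the alphabet (s↔h, l↔o, a↔z): positions sum to 25. Each letter is replaced by its mirror in the alphabet: a↔z, b↔y, c↔x, and so on (the Atbash cipher).
On linen: l↔o, i↔r, n↔m, e↔v, n↔m.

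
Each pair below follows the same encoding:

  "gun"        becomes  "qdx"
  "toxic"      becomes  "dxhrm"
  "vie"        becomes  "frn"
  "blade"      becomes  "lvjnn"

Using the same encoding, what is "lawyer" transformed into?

vjginb

Two shifts are in play — +9 for a/e/i/o/u, +10 for every other letter.
Applying it to lawyer: l(cons)+10=v, a(vowel)+9=j, w(cons)+10=g, y(cons)+10=i, e(vowel)+9=n, r(cons)+10=b.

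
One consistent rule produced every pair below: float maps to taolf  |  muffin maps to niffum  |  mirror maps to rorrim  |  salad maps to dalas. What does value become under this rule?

It's just the letters in reverse order.
Applying it to value: reverse → eulav.

eulav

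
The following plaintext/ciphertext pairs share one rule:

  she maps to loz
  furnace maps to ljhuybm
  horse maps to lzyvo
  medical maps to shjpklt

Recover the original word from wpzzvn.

gossip

The output letters match the input read backwards, each shifted +7: she reversed is ehs. Two steps: reverse the string, then apply a Caesar shift of +7.
Decoding wpzzvn: shift back: w−7=p, p−7=i, z−7=s, z−7=s, v−7=o, n−7=g → pissog; then reverse → gossip.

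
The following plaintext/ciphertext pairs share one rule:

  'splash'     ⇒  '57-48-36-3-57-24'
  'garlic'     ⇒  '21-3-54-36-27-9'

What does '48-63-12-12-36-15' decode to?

The formula is n = 3×(alphabet index, a=1).
Reversing it on 48-63-12-12-36-15: 48→(48−0)÷3=16=p, 63→(63−0)÷3=21=u, 12→(12−0)÷3=4=d, 12→(12−0)÷3=4=d, 36→(36−0)÷3=12=l, 15→(15−0)÷3=5=e.

puddle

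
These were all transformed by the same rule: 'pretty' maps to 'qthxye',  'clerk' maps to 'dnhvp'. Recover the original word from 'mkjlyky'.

In pretty: p→q is +1, r→t is +2, e→h is +3, t→x is +4 — the shift increases by 1 each position. The shift increases by 1 at each position, starting from +1: 1, 2, 3, ….
Decoding mkjlyky: m−1=l, k−2=i, j−3=g, l−4=h, y−5=t, k−6=e, y−7=r.

lighter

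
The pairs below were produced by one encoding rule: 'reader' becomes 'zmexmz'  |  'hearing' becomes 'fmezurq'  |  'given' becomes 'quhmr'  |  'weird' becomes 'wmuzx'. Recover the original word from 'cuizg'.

r(17)→z(25) and e(4)→m(12) fit y≡15x+4 (mod 26); the inverse of 15 mod 26 is 7. Treating letters as 0–25, the rule is x ↦ 15x + 4 (mod 26).
Undoing it on cuizg: c(2)→7·(2−4)≡12=m; u(20)→7·(20−4)≡8=i; i(8)→7·(8−4)≡2=c; z(25)→7·(25−4)≡17=r; g(6)→7·(6−4)≡14=o (all mod 26).

micro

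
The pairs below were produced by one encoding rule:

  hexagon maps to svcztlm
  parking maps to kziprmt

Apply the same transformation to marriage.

Letters are reflected about the middle of the alphabet (position → 25−position): Atbash.
For marriage: m↔n, a↔z, r↔i, r↔i, i↔r, a↔z, g↔t, e↔v.

nziirztv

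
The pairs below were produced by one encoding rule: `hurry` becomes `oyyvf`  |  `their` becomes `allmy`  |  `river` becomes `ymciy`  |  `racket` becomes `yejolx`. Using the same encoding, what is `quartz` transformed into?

Shifts by position in hurry: pos 0: h→o (+7), pos 1: u→y (+4), pos 2: r→y (+7), pos 3: r→v (+4) — repeating every 2. A repeating key of period 2 is used — shifts +7, +4 over and over.
For quartz: q+7=x, u+4=y, a+7=h, r+4=v, t+7=a, z+4=d.

xyhvad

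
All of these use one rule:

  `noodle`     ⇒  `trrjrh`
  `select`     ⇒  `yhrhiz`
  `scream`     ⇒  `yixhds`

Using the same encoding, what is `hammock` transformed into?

The shift depends on letter class: consonant n→t is +6, but vowel o→r is +3. Vowels shift forward by 3 and consonants shift forward by 6.
Applying it to hammock: h(cons)+6=n, a(vowel)+3=d, m(cons)+6=s, m(cons)+6=s, o(vowel)+3=r, c(cons)+6=i, k(cons)+6=q.

ndssriq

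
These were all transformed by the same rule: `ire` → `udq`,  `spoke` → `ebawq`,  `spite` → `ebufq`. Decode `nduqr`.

Each letter is shifted forward by 12 in the alphabet (a Caesar shift of +12).
Reversing it on nduqr: n−12=b, d−12=r, u−12=i, q−12=e, r−12=f.

brief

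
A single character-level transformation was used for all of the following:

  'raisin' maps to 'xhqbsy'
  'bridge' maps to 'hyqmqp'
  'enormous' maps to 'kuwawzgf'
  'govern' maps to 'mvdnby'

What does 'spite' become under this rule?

In raisin: r→x is +6, a→h is +7, i→q is +8, s→b is +9 — the shift increases by 1 each position. Letter i (0-indexed) is shifted by i+6, so successive shifts are 6, 7, 8, ….
On spite: s+6=y, p+7=w, i+8=q, t+9=c, e+10=o.

ywqco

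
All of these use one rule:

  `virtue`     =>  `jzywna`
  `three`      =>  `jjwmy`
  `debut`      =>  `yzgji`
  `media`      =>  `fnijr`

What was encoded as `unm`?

hip

The output letters match the input read backwards, each shifted +5: virtue reversed is eutriv. The word is reversed, then every letter is shifted forward by 5.
Decoding unm: shift back: u−5=p, n−5=i, m−5=h → pih; then reverse → hip.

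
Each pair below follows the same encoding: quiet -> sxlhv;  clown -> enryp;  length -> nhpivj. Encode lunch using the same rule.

The shift depends on letter class: consonant q→s is +2, but vowel u→x is +3. The rule splits by letter class: vowels +3, consonants +2.
On lunch: l(cons)+2=n, u(vowel)+3=x, n(cons)+2=p, c(cons)+2=e, h(cons)+2=j.

nxpej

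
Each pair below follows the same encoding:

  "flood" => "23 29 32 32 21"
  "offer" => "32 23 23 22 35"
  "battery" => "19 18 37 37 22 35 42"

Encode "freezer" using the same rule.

f is letter #6 and maps to 23: an offset of 17. Letters become their 1-based position plus 17 (so a→18, b→19, …).
On freezer: f=6→23, r=18→35, e=5→22, e=5→22, z=26→43, e=5→22, r=18→35.

23 35 22 22 43 22 35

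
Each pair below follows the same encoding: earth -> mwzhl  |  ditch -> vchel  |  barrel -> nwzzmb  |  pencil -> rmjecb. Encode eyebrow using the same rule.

momnzag

e(4)→m(12) and a(0)→w(22) fit y≡17x+22 (mod 26); the inverse of 17 mod 26 is 23. This is an affine cipher: with a=0,…,z=25, each position x becomes (17x+22) mod 26.
On eyebrow: e(4)→17·4+22≡12=m; y(24)→17·24+22≡14=o; e(4)→17·4+22≡12=m; b(1)→17·1+22≡13=n; r(17)→17·17+22≡25=z; o(14)→17·14+22≡0=a; w(22)→17·22+22≡6=g (all mod 26).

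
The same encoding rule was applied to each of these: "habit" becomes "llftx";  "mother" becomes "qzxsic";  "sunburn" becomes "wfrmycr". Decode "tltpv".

paper

Shifts by position in habit: pos 0: h→l (+4), pos 1: a→l (+11), pos 2: b→f (+4), pos 3: i→t (+11) — repeating every 2. It's a Vigenère-style cipher with numeric key [4,11]: position i shifts by key[i mod 2].
Reversing it on tltpv: t−4=p, l−11=a, t−4=p, p−11=e, v−4=r.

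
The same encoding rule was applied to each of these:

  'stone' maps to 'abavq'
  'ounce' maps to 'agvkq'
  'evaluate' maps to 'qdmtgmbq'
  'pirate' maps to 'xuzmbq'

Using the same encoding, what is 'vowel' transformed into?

Two shifts are in play — +12 for a/e/i/o/u, +8 for every other letter.
On vowel: v(cons)+8=d, o(vowel)+12=a, w(cons)+8=e, e(vowel)+12=q, l(cons)+8=t.

daeqt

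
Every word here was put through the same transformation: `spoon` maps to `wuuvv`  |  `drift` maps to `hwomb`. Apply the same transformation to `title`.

xnzsm

Letter i (0-indexed) is shifted by i+4, so successive shifts are 4, 5, 6, ….
For title: t+4=x, i+5=n, t+6=z, l+7=s, e+8=m.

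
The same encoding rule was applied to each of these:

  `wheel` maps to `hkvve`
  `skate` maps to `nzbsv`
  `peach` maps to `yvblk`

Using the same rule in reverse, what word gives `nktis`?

short

Each letter's alphabet position (a=0..z=25) is mapped through 5·x+1 mod 26 — an affine cipher.
Decoding nktis: n(13)→21·(13−1)≡18=s; k(10)→21·(10−1)≡7=h; t(19)→21·(19−1)≡14=o; i(8)→21·(8−1)≡17=r; s(18)→21·(18−1)≡19=t (all mod 26).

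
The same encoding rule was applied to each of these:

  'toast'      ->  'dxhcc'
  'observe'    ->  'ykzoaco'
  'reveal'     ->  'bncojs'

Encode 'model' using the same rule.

wxkou

It's a Vigenère-style cipher with numeric key [10,9,7]: position i shifts by key[i mod 3].
Applying it to model: m+10=w, o+9=x, d+7=k, e+10=o, l+9=u.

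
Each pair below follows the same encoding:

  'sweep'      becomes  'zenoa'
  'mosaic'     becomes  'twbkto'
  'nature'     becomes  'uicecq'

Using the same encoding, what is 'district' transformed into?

kqbdcuph

In sweep: s→z is +7, w→e is +8, e→n is +9, e→o is +10 — the shift increases by 1 each position. Letter i (0-indexed) is shifted by i+7, so successive shifts are 7, 8, 9, ….
For district: d+7=k, i+8=q, s+9=b, t+10=d, r+11=c, i+12=u, c+13=p, t+14=h.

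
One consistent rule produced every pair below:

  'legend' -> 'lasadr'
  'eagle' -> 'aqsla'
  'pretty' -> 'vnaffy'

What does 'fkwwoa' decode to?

l(11)→l(11) and e(4)→a(0) fit y≡9x+16 (mod 26); the inverse of 9 mod 26 is 3. Treating letters as 0–25, the rule is x ↦ 9x + 16 (mod 26).
Undoing it on fkwwoa: f(5)→3·(5−16)≡19=t; k(10)→3·(10−16)≡8=i; w(22)→3·(22−16)≡18=s; w(22)→3·(22−16)≡18=s; o(14)→3·(14−16)≡20=u; a(0)→3·(0−16)≡4=e (all mod 26).

tissue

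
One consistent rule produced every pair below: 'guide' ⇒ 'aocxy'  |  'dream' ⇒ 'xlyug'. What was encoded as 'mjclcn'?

spirit

Every letter moves 20 places later in the alphabet, wrapping around z→a.
Undoing it on mjclcn: m−20=s, j−20=p, c−20=i, l−20=r, c−20=i, n−20=t.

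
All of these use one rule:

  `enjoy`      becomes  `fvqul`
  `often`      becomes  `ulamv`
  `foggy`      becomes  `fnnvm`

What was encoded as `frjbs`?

lucky

The output letters match the input read backwards, each shifted +7: enjoy reversed is yojne. Read the word backwards and shift each letter +7.
Decoding frjbs: shift back: f−7=y, r−7=k, j−7=c, b−7=u, s−7=l → ykcul; then reverse → lucky.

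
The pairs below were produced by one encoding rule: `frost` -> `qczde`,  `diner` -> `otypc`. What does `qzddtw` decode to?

Compare letters: f→q is +11, r→c is +11, o→z is +11 — a constant shift. This is a Caesar cipher with shift 11.
Decoding qzddtw: q−11=f, z−11=o, d−11=s, d−11=s, t−11=i, w−11=l.

fossil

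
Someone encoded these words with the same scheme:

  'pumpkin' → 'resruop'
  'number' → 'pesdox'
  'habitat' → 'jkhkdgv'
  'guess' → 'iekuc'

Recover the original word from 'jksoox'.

hammer

Shifts by position in pumpkin: pos 0: p→r (+2), pos 1: u→e (+10), pos 2: m→s (+6), pos 3: p→r (+2), pos 4: k→u (+10), pos 5: i→o (+6) — repeating every 3. A repeating key of period 3 is used — shifts +2, +10, +6 over and over.
Decoding jksoox: j−2=h, k−10=a, s−6=m, o−2=m, o−10=e, x−6=r.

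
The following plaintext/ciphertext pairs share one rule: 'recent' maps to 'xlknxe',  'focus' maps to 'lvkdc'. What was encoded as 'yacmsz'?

The shift increases by 1 at each position, starting from +6: 6, 7, 8, ….
Reversing it on yacmsz: y−6=s, a−7=t, c−8=u, m−9=d, s−10=i, z−11=o.

studio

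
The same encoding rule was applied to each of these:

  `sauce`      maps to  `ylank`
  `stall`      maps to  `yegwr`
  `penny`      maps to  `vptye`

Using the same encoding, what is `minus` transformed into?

Shifts by position in sauce: pos 0: s→y (+6), pos 1: a→l (+11), pos 2: u→a (+6), pos 3: c→n (+11) — repeating every 2. A repeating key of period 2 is used — shifts +6, +11 over and over.
Applying it to minus: m+6=s, i+11=t, n+6=t, u+11=f, s+6=y.

sttfy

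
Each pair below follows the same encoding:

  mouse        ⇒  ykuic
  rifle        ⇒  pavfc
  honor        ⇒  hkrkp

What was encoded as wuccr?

This is an affine cipher: with a=0,…,z=25, each position x becomes (19x+4) mod 26.
Decoding wuccr: w(22)→11·(22−4)≡16=q; u(20)→11·(20−4)≡20=u; c(2)→11·(2−4)≡4=e; c(2)→11·(2−4)≡4=e; r(17)→11·(17−4)≡13=n (all mod 26).

queen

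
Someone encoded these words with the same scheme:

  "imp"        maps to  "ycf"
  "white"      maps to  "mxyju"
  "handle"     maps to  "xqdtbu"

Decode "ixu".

Each letter is shifted forward by 16 in the alphabet (a Caesar shift of +16).
Undoing it on ixu: i−16=s, x−16=h, u−16=e.

she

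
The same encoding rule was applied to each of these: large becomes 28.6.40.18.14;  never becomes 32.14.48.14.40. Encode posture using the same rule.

36.34.42.44.46.40.14

l(#12)→28 and a(#1)→6: differences scale by 2, so n = 2·pos + 4. The formula is n = 2×(alphabet index, a=1) + 4.
For posture: p=16→36, o=15→34, s=19→42, t=20→44, u=21→46, r=18→40, e=5→14.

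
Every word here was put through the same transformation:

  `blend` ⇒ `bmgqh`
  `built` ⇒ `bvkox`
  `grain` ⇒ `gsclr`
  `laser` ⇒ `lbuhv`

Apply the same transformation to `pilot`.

pjnrx

In blend: b→b is +0, l→m is +1, e→g is +2, n→q is +3 — the shift increases by 1 each position. Each letter shifts forward by its position index (0, 1, 2, …) — the shift grows by one for each successive letter.
On pilot: p+0=p, i+1=j, l+2=n, o+3=r, t+4=x.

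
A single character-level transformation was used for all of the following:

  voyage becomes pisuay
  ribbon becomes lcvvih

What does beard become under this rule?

vyulx

Compare letters: v→p is +20, o→i is +20, y→s is +20 — a constant shift. Each letter is shifted forward by 20 in the alphabet (a Caesar shift of +20).
For beard: b+20=v, e+20=y, a+20=u, r+20=l, d+20=x.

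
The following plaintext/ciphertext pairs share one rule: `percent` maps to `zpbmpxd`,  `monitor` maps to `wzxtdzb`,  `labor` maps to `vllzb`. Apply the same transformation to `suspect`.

cfczpmd

The shift depends on letter class: consonant p→z is +10, but vowel e→p is +11. The rule splits by letter class: vowels +11, consonants +10.
On suspect: s(cons)+10=c, u(vowel)+11=f, s(cons)+10=c, p(cons)+10=z, e(vowel)+11=p, c(cons)+10=m, t(cons)+10=d.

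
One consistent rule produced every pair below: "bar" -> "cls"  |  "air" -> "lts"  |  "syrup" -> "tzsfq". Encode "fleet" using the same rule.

The shift depends on letter class: consonant b→c is +1, but vowel a→l is +11. Vowels shift forward by 11 and consonants shift forward by 1.
On fleet: f(cons)+1=g, l(cons)+1=m, e(vowel)+11=p, e(vowel)+11=p, t(cons)+1=u.

gmppu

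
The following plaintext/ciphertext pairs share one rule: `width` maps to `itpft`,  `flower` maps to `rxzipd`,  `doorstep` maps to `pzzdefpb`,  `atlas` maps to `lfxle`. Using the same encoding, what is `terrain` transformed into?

The shift depends on letter class: consonant w→i is +12, but vowel i→t is +11. Vowels shift forward by 11 and consonants shift forward by 12.
On terrain: t(cons)+12=f, e(vowel)+11=p, r(cons)+12=d, r(cons)+12=d, a(vowel)+11=l, i(vowel)+11=t, n(cons)+12=z.

fpddltz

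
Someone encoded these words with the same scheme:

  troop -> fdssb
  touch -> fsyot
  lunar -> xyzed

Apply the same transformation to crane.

The shift depends on letter class: consonant t→f is +12, but vowel o→s is +4. Two shifts are in play — +4 for a/e/i/o/u, +12 for every other letter.
Applying it to crane: c(cons)+12=o, r(cons)+12=d, a(vowel)+4=e, n(cons)+12=z, e(vowel)+4=i.

odezi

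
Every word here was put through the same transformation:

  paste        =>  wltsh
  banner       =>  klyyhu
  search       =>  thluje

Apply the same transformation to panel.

wlyha

Each letter's alphabet position (a=0..z=25) is mapped through 25·x+11 mod 26 — an affine cipher.
Applying it to panel: p(15)→25·15+11≡22=w; a(0)→25·0+11≡11=l; n(13)→25·13+11≡24=y; e(4)→25·4+11≡7=h; l(11)→25·11+11≡0=a (all mod 26).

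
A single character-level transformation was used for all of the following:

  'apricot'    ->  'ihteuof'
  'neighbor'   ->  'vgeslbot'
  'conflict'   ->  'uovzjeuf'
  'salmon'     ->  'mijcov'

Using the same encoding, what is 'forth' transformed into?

a(0)→i(8) and p(15)→h(7) fit y≡19x+8 (mod 26); the inverse of 19 mod 26 is 11. Each letter's alphabet position (a=0..z=25) is mapped through 19·x+8 mod 26 — an affine cipher.
For forth: f(5)→19·5+8≡25=z; o(14)→19·14+8≡14=o; r(17)→19·17+8≡19=t; t(19)→19·19+8≡5=f; h(7)→19·7+8≡11=l (all mod 26).

zotfl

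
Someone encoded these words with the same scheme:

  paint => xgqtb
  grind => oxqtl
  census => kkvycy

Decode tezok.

lyric

Shifts by position in paint: pos 0: p→x (+8), pos 1: a→g (+6), pos 2: i→q (+8), pos 3: n→t (+6) — repeating every 2. The shifts repeat in a cycle of length 2: positions 0,1,… shift by +8, +6, then the pattern repeats.
Decoding tezok: t−8=l, e−6=y, z−8=r, o−6=i, k−8=c.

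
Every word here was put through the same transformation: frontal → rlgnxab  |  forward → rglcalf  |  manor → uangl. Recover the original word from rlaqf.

f(5)→r(17) and r(17)→l(11) fit y≡19x+0 (mod 26); the inverse of 19 mod 26 is 11. Each letter's alphabet position (a=0..z=25) is mapped through 19·x+0 mod 26 — an affine cipher.
Decoding rlaqf: r(17)→11·(17−0)≡5=f; l(11)→11·(11−0)≡17=r; a(0)→11·(0−0)≡0=a; q(16)→11·(16−0)≡20=u; f(5)→11·(5−0)≡3=d (all mod 26).

fraud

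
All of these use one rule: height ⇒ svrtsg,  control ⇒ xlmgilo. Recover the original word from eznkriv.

vampire

Each pair mirrors across the alphabet (h↔s, e↔v, i↔r): positions sum to 25. Each letter is replaced by its mirror in the alphabet: a↔z, b↔y, c↔x, and so on (the Atbash cipher).
Undoing it on eznkriv: e↔v, z↔a, n↔m, k↔p, r↔i, i↔r, v↔e.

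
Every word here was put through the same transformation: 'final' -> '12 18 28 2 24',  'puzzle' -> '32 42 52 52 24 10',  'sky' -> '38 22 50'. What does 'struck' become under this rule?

f(#6)→12 and i(#9)→18: differences scale by 2, so n = 2·pos + 0. With a=1..z=26, the number is 2·pos.
On struck: s=19→38, t=20→40, r=18→36, u=21→42, c=3→6, k=11→22.

38 40 36 42 6 22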